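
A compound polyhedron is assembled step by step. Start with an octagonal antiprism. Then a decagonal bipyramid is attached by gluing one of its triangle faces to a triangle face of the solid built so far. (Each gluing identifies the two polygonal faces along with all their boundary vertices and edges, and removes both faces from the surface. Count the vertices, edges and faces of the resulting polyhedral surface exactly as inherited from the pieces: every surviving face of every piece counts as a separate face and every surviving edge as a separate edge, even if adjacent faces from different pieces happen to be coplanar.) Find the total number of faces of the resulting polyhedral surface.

36

An octagonal antiprism: V=16, E=32, F=18.
Attach a decagonal bipyramid (V=12, E=30, F=20) along a 3-gon: merge 3 vertices and 3 edges, delete both glued faces → V=25, E=59, F=36.
Check: V − E + F = 25 − 59 + 36 = 2.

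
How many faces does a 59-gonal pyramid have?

A pyramid on an n-gon base has one n-gon and n triangles: V = 59 + 1 = 60, E = 2·59 = 118, F = 59 + 1 = 60.

60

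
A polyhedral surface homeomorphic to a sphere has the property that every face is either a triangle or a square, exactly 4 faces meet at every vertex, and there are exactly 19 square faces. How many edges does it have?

Let x be the number of triangles; then F = 19 + x.
Edge–face incidences: 2E = 4·19 + 3·x = 76 + 3x.
Every vertex has degree 4, so 4V = 2E.
Euler: V − E + F = 2 ⇒ (2E)/4 − E + (19 + x) = 2.
Multiply by 8: 2·(2E) − 4·(2E) + 8·(19 + x) = 16, i.e. 152 + 8x − 2·(76 + 3x) = 16.
Collecting terms: 2x = 16, so x = 8.
Then 2E = 76 + 3·8 = 100, so E = 50, V = 2E/4 = 25, F = 19 + 8 = 27.

50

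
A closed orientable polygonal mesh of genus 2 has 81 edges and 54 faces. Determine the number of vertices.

25

For a closed orientable surface of genus 2, χ = 2 − 2·2 = -2.
V = -2 + E − F = -2 + 81 − 54 = 25.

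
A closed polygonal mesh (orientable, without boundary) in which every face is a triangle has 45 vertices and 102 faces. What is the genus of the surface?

4

Every face is a triangle, so 2E = 3·102 = 306, giving E = 153.
χ = V − E + F = 45 − 153 + 102 = -6.
For a closed orientable surface χ = 2 − 2g, so g = (2 − (-6))/2 = 4.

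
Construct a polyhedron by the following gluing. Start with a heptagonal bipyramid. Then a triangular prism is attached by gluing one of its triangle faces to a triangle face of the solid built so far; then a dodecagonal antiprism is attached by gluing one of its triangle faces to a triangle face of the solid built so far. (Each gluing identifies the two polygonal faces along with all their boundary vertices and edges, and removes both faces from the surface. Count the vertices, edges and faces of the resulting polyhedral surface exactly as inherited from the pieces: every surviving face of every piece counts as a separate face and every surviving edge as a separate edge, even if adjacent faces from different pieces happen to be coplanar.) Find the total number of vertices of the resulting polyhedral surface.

A heptagonal bipyramid: V=9, E=21, F=14.
Attach a triangular prism (V=6, E=9, F=5) along a 3-gon: merge 3 vertices and 3 edges, delete both glued faces → V=12, E=27, F=17.
Attach a dodecagonal antiprism (V=24, E=48, F=26) along a 3-gon: merge 3 vertices and 3 edges, delete both glued faces → V=33, E=72, F=41.
Check: V − E + F = 33 − 72 + 41 = 2.

33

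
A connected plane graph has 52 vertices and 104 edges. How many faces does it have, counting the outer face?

Euler's formula for a connected plane graph: V − E + F = 2, so F = 2 − 52 + 104 = 54.

54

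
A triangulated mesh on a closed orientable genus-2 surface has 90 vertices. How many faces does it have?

χ = 2 − 2·2 = -2, and every face is a triangle so 3F = 2E.
V − E + F = -2 with E = 3F/2 gives 90 − (3/2 − 1)·F = -2, so F = 184 and E = 276.

184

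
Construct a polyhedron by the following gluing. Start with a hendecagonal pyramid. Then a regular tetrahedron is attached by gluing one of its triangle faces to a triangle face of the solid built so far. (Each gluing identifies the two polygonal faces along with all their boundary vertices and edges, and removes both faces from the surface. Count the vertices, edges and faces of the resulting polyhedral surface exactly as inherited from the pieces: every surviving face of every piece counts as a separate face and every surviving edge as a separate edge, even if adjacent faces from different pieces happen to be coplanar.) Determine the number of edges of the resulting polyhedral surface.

25

A hendecagonal pyramid: V=12, E=22, F=12.
Attach a regular tetrahedron (V=4, E=6, F=4) along a 3-gon: merge 3 vertices and 3 edges, delete both glued faces → V=13, E=25, F=14.
Check: V − E + F = 13 − 25 + 14 = 2.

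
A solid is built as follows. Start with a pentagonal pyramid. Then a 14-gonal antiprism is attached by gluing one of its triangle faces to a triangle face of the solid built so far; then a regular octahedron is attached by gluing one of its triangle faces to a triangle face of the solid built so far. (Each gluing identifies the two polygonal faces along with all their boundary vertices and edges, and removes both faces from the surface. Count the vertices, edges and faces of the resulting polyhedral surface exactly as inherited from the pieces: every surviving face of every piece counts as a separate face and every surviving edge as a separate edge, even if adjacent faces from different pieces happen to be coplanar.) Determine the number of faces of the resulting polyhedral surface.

A pentagonal pyramid: V=6, E=10, F=6.
Attach a 14-gonal antiprism (V=28, E=56, F=30) along a 3-gon: merge 3 vertices and 3 edges, delete both glued faces → V=31, E=63, F=34.
Attach a regular octahedron (V=6, E=12, F=8) along a 3-gon: merge 3 vertices and 3 edges, delete both glued faces → V=34, E=72, F=40.
Check: V − E + F = 34 − 72 + 40 = 2.

40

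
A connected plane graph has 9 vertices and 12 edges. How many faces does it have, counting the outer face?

Euler's formula for a connected plane graph: V − E + F = 2, so F = 2 − 9 + 12 = 5.

5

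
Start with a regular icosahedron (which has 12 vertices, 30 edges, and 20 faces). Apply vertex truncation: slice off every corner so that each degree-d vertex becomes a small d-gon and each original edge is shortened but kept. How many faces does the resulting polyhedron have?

32

Truncation replaces each original edge-end by a new vertex, so V′ = 2E = 60.
Each original edge survives, and each old vertex of degree d contributes d new edges; summing degrees gives Σd = 2E, so E′ = E + 2E = 3E = 90.
Each original face survives and each original vertex becomes one new face: F′ = F + V = 32.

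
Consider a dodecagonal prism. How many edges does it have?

36

A prism on an n-gon has two n-gon bases and n rectangular sides: V = 2·12 = 24, E = 3·12 = 36, F = 12 + 2 = 14.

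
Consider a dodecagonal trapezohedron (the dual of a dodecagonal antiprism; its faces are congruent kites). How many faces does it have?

The n-trapezohedron (dual of the n-antiprism) has V = 2·12 + 2 = 26, E = 4·12 = 48, F = 2·12 = 24.

24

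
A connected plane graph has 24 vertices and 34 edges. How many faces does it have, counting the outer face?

Euler's formula for a connected plane graph: V − E + F = 2, so F = 2 − 24 + 34 = 12.

12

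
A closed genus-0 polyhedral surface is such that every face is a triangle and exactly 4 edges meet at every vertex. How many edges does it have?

12

Each face has 3 edges and each edge borders two faces, so 2E = 3F.
Each vertex has degree 4, so 4V = 2E and hence V = 3F/4.
Euler: V − E + F = 2 ⇒ (3F/4) − (3F/2) + F = 2.
Multiply by 8: (6 − 12 + 8)F = 16, i.e. 2F = 16.
So F = 8, E = 3·8/2 = 12, V = 3·8/4 = 6.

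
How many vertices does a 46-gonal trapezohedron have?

The n-trapezohedron (dual of the n-antiprism) has V = 2·46 + 2 = 94, E = 4·46 = 184, F = 2·46 = 92.
Check: V − E + F = 94 − 184 + 92 = 2.

94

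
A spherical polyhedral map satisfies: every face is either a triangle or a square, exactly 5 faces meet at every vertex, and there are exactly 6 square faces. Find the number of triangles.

Let x be the number of triangles; then F = 6 + x.
Edge–face incidences: 2E = 4·6 + 3·x = 24 + 3x.
Every vertex has degree 5, so 5V = 2E.
Euler: V − E + F = 2 ⇒ (2E)/5 − E + (6 + x) = 2.
Multiply by 10: 2·(2E) − 5·(2E) + 10·(6 + x) = 20, i.e. 60 + 10x − 3·(24 + 3x) = 20.
Collecting terms: x − 12 = 20, so x = 32.
Then 2E = 24 + 3·32 = 120, so E = 60, V = 2E/5 = 24, F = 6 + 32 = 38.

32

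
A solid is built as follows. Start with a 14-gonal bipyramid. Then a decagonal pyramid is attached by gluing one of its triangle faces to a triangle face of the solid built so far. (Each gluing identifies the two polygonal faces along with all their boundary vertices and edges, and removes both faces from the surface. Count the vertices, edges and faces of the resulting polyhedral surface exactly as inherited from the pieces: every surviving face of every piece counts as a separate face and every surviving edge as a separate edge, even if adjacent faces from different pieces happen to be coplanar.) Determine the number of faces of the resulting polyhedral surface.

A 14-gonal bipyramid: V=16, E=42, F=28.
Attach a decagonal pyramid (V=11, E=20, F=11) along a 3-gon: merge 3 vertices and 3 edges, delete both glued faces → V=24, E=59, F=37.
Check: V − E + F = 24 − 59 + 37 = 2.

37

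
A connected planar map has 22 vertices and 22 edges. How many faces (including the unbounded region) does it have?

Euler's formula for a connected plane graph: V − E + F = 2, so F = 2 − 22 + 22 = 2.

2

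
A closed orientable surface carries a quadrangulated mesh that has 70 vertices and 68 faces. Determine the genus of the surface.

0

Every face is a square, so 2E = 4·68 = 272, giving E = 136.
χ = V − E + F = 70 − 136 + 68 = 2.
For a closed orientable surface χ = 2 − 2g, so g = (2 − (2))/2 = 0.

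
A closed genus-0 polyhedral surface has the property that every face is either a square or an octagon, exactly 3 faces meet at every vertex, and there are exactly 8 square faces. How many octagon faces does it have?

Let x be the number of octagons; then F = 8 + x.
Edge–face incidences: 2E = 4·8 + 8·x = 32 + 8x.
Every vertex has degree 3, so 3V = 2E.
Euler: V − E + F = 2 ⇒ (2E)/3 − E + (8 + x) = 2.
Multiply by 6: 2·(2E) − 3·(2E) + 6·(8 + x) = 12, i.e. 48 + 6x − (32 + 8x) = 12.
Collecting terms: −2x + 16 = 12, so −2x = −4, so x = 2.
Then 2E = 32 + 8·2 = 48, so E = 24, V = 2E/3 = 16, F = 8 + 2 = 10.

2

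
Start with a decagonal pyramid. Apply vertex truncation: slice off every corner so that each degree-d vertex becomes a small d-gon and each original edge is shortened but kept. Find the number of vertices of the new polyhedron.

The base solid has V = 11, E = 20, F = 11.
Truncation replaces each original edge-end by a new vertex, so V′ = 2E = 40.
Each original edge survives, and each old vertex of degree d contributes d new edges; summing degrees gives Σd = 2E, so E′ = E + 2E = 3E = 60.
Each original face survives and each original vertex becomes one new face: F′ = F + V = 22.

40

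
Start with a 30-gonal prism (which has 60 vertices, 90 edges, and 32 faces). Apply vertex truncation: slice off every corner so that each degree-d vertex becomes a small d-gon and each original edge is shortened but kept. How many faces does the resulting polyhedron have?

Truncation replaces each original edge-end by a new vertex, so V′ = 2E = 180.
Each original edge survives, and each old vertex of degree d contributes d new edges; summing degrees gives Σd = 2E, so E′ = E + 2E = 3E = 270.
Each original face survives and each original vertex becomes one new face: F′ = F + V = 92.

92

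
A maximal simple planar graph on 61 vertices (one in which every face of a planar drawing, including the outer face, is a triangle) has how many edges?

177

In a plane triangulation 3F = 2E and V − E + F = 2, so E = 3V − 6 = 3·61 − 6 = 177.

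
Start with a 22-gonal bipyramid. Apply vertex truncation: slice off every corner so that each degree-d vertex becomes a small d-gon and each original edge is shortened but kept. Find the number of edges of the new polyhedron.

198

The base solid has V = 24, E = 66, F = 44.
Truncation replaces each original edge-end by a new vertex, so V′ = 2E = 132.
Each original edge survives, and each old vertex of degree d contributes d new edges; summing degrees gives Σd = 2E, so E′ = E + 2E = 3E = 198.
Each original face survives and each original vertex becomes one new face: F′ = F + V = 68.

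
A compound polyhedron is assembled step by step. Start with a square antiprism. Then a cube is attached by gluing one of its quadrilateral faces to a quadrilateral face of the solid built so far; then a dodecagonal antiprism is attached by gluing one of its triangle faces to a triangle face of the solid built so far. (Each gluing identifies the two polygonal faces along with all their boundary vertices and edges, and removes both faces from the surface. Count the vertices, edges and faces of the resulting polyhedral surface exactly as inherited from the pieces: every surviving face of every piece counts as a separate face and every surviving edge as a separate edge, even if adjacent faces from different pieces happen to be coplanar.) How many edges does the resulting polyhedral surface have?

69

A square antiprism: V=8, E=16, F=10.
Attach a cube (V=8, E=12, F=6) along a 4-gon: merge 4 vertices and 4 edges, delete both glued faces → V=12, E=24, F=14.
Attach a dodecagonal antiprism (V=24, E=48, F=26) along a 3-gon: merge 3 vertices and 3 edges, delete both glued faces → V=33, E=69, F=38.
Check: V − E + F = 33 − 69 + 38 = 2.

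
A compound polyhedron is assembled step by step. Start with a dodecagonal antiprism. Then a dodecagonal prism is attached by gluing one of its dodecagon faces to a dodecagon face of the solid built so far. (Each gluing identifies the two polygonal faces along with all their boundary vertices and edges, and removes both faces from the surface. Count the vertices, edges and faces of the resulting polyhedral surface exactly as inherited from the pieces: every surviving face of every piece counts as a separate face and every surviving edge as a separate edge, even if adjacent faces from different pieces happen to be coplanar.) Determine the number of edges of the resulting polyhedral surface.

A dodecagonal antiprism: V=24, E=48, F=26.
Attach a dodecagonal prism (V=24, E=36, F=14) along a 12-gon: merge 12 vertices and 12 edges, delete both glued faces → V=36, E=72, F=38.
Check: V − E + F = 36 − 72 + 38 = 2.

72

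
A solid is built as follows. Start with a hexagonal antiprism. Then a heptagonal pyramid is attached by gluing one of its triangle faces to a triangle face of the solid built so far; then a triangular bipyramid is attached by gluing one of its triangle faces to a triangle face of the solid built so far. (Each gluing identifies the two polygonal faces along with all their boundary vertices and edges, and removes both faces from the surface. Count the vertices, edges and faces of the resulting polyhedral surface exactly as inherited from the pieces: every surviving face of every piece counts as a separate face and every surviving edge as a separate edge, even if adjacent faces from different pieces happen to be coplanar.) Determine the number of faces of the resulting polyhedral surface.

A hexagonal antiprism: V=12, E=24, F=14.
Attach a heptagonal pyramid (V=8, E=14, F=8) along a 3-gon: merge 3 vertices and 3 edges, delete both glued faces → V=17, E=35, F=20.
Attach a triangular bipyramid (V=5, E=9, F=6) along a 3-gon: merge 3 vertices and 3 edges, delete both glued faces → V=19, E=41, F=24.
Check: V − E + F = 19 − 41 + 24 = 2.

24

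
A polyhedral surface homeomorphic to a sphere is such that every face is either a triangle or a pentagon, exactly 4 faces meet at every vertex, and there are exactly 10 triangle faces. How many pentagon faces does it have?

2

Let x be the number of pentagons; then F = 10 + x.
Edge–face incidences: 2E = 3·10 + 5·x = 30 + 5x.
Every vertex has degree 4, so 4V = 2E.
Euler: V − E + F = 2 ⇒ (2E)/4 − E + (10 + x) = 2.
Multiply by 8: 2·(2E) − 4·(2E) + 8·(10 + x) = 16, i.e. 80 + 8x − 2·(30 + 5x) = 16.
Collecting terms: −2x + 20 = 16, so −2x = −4, so x = 2.
Then 2E = 30 + 5·2 = 40, so E = 20, V = 2E/4 = 10, F = 10 + 2 = 12.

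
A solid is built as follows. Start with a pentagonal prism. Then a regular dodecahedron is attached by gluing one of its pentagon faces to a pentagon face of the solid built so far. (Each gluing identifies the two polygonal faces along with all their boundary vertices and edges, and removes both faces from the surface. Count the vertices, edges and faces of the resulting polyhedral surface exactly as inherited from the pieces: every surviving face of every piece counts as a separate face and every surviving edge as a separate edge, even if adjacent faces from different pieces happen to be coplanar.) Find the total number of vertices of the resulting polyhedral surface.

A pentagonal prism: V=10, E=15, F=7.
Attach a regular dodecahedron (V=20, E=30, F=12) along a 5-gon: merge 5 vertices and 5 edges, delete both glued faces → V=25, E=40, F=17.
Check: V − E + F = 25 − 40 + 17 = 2.

25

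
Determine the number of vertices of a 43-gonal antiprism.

An antiprism on an n-gon has two n-gon caps and 2n triangles: V = 2·43 = 86, E = 4·43 = 172, F = 2·43 + 2 = 88.

86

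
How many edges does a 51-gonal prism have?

A prism on an n-gon has two n-gon bases and n rectangular sides: V = 2·51 = 102, E = 3·51 = 153, F = 51 + 2 = 53.

153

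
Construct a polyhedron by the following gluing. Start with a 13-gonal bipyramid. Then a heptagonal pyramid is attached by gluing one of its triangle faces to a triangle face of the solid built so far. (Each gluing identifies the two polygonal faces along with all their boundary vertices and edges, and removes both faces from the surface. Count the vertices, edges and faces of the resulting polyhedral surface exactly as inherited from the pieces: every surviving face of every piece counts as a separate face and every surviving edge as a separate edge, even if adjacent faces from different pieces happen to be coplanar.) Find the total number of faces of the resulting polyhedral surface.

A 13-gonal bipyramid: V=15, E=39, F=26.
Attach a heptagonal pyramid (V=8, E=14, F=8) along a 3-gon: merge 3 vertices and 3 edges, delete both glued faces → V=20, E=50, F=32.
Check: V − E + F = 20 − 50 + 32 = 2.

32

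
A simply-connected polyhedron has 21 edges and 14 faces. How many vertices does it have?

9

Here V − E + F = 2.
V = 2 + E − F = 2 + 21 − 14 = 9.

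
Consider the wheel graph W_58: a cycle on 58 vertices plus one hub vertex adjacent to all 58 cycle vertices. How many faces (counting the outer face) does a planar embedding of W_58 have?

W_58 has V = 58 + 1 = 59 vertices and E = 2·58 = 116 edges.
By Euler's formula F = 2 − V + E = 2 − 59 + 116 = 59.

59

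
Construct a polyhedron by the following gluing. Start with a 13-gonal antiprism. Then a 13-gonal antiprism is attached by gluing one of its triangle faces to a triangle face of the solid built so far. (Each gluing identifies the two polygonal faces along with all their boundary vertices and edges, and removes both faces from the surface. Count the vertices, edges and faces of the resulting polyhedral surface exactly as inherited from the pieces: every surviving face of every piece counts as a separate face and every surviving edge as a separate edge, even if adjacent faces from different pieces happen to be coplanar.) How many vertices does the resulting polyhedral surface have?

49

A 13-gonal antiprism: V=26, E=52, F=28.
Attach a 13-gonal antiprism (V=26, E=52, F=28) along a 3-gon: merge 3 vertices and 3 edges, delete both glued faces → V=49, E=101, F=54.
Check: V − E + F = 49 − 101 + 54 = 2.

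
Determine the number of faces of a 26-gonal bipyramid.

A bipyramid over an n-gon has 2n triangular faces and n + 2 vertices: V = 26 + 2 = 28, E = 3·26 = 78, F = 2·26 = 52.
Check: V − E + F = 28 − 78 + 52 = 2.

52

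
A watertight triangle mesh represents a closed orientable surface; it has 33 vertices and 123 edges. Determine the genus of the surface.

Every face is a triangle and each edge borders two faces, so 3F = 2·123, giving F = 82.
χ = V − E + F = 33 − 123 + 82 = -8.
For a closed orientable surface χ = 2 − 2g, so g = (2 − (-8))/2 = 5.

5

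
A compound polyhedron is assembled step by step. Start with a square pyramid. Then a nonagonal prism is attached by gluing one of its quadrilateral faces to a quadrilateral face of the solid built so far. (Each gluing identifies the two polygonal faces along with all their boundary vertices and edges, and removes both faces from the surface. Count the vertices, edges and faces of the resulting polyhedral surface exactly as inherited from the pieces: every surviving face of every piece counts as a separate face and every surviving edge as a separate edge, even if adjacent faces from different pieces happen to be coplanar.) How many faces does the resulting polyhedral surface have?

A square pyramid: V=5, E=8, F=5.
Attach a nonagonal prism (V=18, E=27, F=11) along a 4-gon: merge 4 vertices and 4 edges, delete both glued faces → V=19, E=31, F=14.
Check: V − E + F = 19 − 31 + 14 = 2.

14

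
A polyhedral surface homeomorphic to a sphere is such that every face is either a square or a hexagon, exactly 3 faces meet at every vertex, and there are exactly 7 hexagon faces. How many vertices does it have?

Let x be the number of squares; then F = 7 + x.
Edge–face incidences: 2E = 6·7 + 4·x = 42 + 4x.
Every vertex has degree 3, so 3V = 2E.
Euler: V − E + F = 2 ⇒ (2E)/3 − E + (7 + x) = 2.
Multiply by 6: 2·(2E) − 3·(2E) + 6·(7 + x) = 12, i.e. 42 + 6x − (42 + 4x) = 12.
Collecting terms: 2x = 12, so x = 6.
Then 2E = 42 + 4·6 = 66, so E = 33, V = 2E/3 = 22, F = 7 + 6 = 13.

22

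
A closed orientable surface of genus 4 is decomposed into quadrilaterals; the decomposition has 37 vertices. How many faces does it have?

43

χ = 2 − 2·4 = -6, and every face is a square so 4F = 2E.
V − E + F = -6 with E = 4F/2 gives 37 − (4/2 − 1)·F = -6, so F = 43 and E = 86.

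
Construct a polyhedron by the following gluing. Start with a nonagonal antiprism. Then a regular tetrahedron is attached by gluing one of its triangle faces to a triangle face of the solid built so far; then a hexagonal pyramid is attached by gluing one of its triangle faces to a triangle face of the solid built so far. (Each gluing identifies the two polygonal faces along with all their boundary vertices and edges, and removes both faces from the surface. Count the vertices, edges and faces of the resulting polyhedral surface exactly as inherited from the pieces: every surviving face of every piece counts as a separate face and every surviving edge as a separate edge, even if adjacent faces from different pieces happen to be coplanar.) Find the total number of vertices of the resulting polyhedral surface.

A nonagonal antiprism: V=18, E=36, F=20.
Attach a regular tetrahedron (V=4, E=6, F=4) along a 3-gon: merge 3 vertices and 3 edges, delete both glued faces → V=19, E=39, F=22.
Attach a hexagonal pyramid (V=7, E=12, F=7) along a 3-gon: merge 3 vertices and 3 edges, delete both glued faces → V=23, E=48, F=27.
Check: V − E + F = 23 − 48 + 27 = 2.

23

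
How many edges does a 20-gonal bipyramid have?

60

A bipyramid over an n-gon has 2n triangular faces and n + 2 vertices: V = 20 + 2 = 22, E = 3·20 = 60, F = 2·20 = 40.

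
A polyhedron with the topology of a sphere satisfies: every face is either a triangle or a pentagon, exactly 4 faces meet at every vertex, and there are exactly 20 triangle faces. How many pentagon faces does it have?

12

Let x be the number of pentagons; then F = 20 + x.
Edge–face incidences: 2E = 3·20 + 5·x = 60 + 5x.
Every vertex has degree 4, so 4V = 2E.
Euler: V − E + F = 2 ⇒ (2E)/4 − E + (20 + x) = 2.
Multiply by 8: 2·(2E) − 4·(2E) + 8·(20 + x) = 16, i.e. 160 + 8x − 2·(60 + 5x) = 16.
Collecting terms: −2x + 40 = 16, so −2x = −24, so x = 12.
Then 2E = 60 + 5·12 = 120, so E = 60, V = 2E/4 = 30, F = 20 + 12 = 32.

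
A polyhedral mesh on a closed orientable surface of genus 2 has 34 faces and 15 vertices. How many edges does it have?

For a closed orientable surface of genus 2, χ = 2 − 2·2 = -2.
E = V + F − (-2) = 15 + 34 − (-2) = 51.

51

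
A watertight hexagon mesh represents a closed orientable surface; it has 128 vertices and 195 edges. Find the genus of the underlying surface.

2

Every face is a hexagon and each edge borders two faces, so 6F = 2·195, giving F = 65.
χ = V − E + F = 128 − 195 + 65 = -2.
For a closed orientable surface χ = 2 − 2g, so g = (2 − (-2))/2 = 2.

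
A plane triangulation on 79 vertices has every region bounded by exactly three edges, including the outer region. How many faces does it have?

In a plane triangulation 3F = 2E and V − E + F = 2, so F = 2V − 4 = 2·79 − 4 = 154.

154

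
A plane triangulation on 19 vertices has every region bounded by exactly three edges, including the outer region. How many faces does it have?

In a plane triangulation 3F = 2E and V − E + F = 2, so F = 2V − 4 = 2·19 − 4 = 34.

34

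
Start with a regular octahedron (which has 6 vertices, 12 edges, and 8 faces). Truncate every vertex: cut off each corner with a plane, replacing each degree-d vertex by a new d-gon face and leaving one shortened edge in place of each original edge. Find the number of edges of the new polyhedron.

36

Truncation replaces each original edge-end by a new vertex, so V′ = 2E = 24.
Each original edge survives, and each old vertex of degree d contributes d new edges; summing degrees gives Σd = 2E, so E′ = E + 2E = 3E = 36.
Each original face survives and each original vertex becomes one new face: F′ = F + V = 14.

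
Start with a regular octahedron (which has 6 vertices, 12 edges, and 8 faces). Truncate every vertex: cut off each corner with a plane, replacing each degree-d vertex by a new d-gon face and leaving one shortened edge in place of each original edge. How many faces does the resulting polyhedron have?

Truncation replaces each original edge-end by a new vertex, so V′ = 2E = 24.
Each original edge survives, and each old vertex of degree d contributes d new edges; summing degrees gives Σd = 2E, so E′ = E + 2E = 3E = 36.
Each original face survives and each original vertex becomes one new face: F′ = F + V = 14.

14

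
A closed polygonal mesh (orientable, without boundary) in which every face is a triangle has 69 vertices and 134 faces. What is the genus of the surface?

0

Every face is a triangle, so 2E = 3·134 = 402, giving E = 201.
χ = V − E + F = 69 − 201 + 134 = 2.
For a closed orientable surface χ = 2 − 2g, so g = (2 − (2))/2 = 0.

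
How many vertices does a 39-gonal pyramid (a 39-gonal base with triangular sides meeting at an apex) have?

40

A pyramid on an n-gon base has one n-gon and n triangles: V = 39 + 1 = 40, E = 2·39 = 78, F = 39 + 1 = 40.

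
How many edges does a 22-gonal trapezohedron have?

The n-trapezohedron (dual of the n-antiprism) has V = 2·22 + 2 = 46, E = 4·22 = 88, F = 2·22 = 44.

88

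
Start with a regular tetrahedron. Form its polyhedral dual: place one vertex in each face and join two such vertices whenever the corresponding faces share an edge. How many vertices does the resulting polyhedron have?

The base solid has V = 4, E = 6, F = 4.
The dual swaps V and F and preserves E: V′ = F = 4, E′ = E = 6, F′ = V = 4.

4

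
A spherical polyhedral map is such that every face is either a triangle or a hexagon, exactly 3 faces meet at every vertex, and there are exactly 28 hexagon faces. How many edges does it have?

90

Let x be the number of triangles; then F = 28 + x.
Edge–face incidences: 2E = 6·28 + 3·x = 168 + 3x.
Every vertex has degree 3, so 3V = 2E.
Euler: V − E + F = 2 ⇒ (2E)/3 − E + (28 + x) = 2.
Multiply by 6: 2·(2E) − 3·(2E) + 6·(28 + x) = 12, i.e. 168 + 6x − (168 + 3x) = 12.
Collecting terms: 3x = 12, so x = 4.
Then 2E = 168 + 3·4 = 180, so E = 90, V = 2E/3 = 60, F = 28 + 4 = 32.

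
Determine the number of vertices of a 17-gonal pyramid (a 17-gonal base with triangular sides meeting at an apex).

A pyramid on an n-gon base has one n-gon and n triangles: V = 17 + 1 = 18, E = 2·17 = 34, F = 17 + 1 = 18.
Check: V − E + F = 18 − 34 + 18 = 2.

18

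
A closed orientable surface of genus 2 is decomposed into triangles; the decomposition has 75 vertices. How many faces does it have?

χ = 2 − 2·2 = -2, and every face is a triangle so 3F = 2E.
V − E + F = -2 with E = 3F/2 gives 75 − (3/2 − 1)·F = -2, so F = 154 and E = 231.

154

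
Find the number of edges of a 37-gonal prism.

A prism on an n-gon has two n-gon bases and n rectangular sides: V = 2·37 = 74, E = 3·37 = 111, F = 37 + 2 = 39.

111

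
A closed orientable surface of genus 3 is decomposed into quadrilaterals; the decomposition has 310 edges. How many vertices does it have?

χ = 2 − 2·3 = -4, and every face is a square so 4F = 2E.
F = 2E/4 = 155. Then V = -4 + E − F = -4 + 310 − 155 = 151.

151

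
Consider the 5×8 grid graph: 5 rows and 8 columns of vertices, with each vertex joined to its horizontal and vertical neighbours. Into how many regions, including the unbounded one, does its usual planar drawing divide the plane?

29

The grid has V = 5·8 = 40 vertices and E = 5·7 + 8·4 = 67 edges.
F = 2 − V + E = 2 − 40 + 67 = 29.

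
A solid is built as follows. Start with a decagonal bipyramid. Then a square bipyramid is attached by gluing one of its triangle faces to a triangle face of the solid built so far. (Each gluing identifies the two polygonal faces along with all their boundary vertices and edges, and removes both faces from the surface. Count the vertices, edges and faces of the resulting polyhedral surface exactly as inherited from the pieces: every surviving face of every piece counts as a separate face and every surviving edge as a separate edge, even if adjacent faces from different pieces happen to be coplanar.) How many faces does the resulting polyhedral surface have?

26

A decagonal bipyramid: V=12, E=30, F=20.
Attach a square bipyramid (V=6, E=12, F=8) along a 3-gon: merge 3 vertices and 3 edges, delete both glued faces → V=15, E=39, F=26.
Check: V − E + F = 15 − 39 + 26 = 2.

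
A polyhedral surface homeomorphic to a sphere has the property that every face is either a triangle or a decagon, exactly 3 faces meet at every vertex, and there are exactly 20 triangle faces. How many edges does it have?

90

Let x be the number of decagons; then F = 20 + x.
Edge–face incidences: 2E = 3·20 + 10·x = 60 + 10x.
Every vertex has degree 3, so 3V = 2E.
Euler: V − E + F = 2 ⇒ (2E)/3 − E + (20 + x) = 2.
Multiply by 6: 2·(2E) − 3·(2E) + 6·(20 + x) = 12, i.e. 120 + 6x − (60 + 10x) = 12.
Collecting terms: −4x + 60 = 12, so −4x = −48, so x = 12.
Then 2E = 60 + 10·12 = 180, so E = 90, V = 2E/3 = 60, F = 20 + 12 = 32.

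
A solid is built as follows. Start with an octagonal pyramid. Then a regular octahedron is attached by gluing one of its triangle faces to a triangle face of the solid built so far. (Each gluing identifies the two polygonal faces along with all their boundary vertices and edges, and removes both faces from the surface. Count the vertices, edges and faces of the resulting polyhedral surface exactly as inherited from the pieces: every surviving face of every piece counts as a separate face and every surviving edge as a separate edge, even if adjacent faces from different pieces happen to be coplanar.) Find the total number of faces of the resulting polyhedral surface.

An octagonal pyramid: V=9, E=16, F=9.
Attach a regular octahedron (V=6, E=12, F=8) along a 3-gon: merge 3 vertices and 3 edges, delete both glued faces → V=12, E=25, F=15.
Check: V − E + F = 12 − 25 + 15 = 2.

15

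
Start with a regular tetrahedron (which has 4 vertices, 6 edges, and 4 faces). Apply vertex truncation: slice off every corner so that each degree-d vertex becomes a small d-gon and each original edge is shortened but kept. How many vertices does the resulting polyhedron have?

12

Truncation replaces each original edge-end by a new vertex, so V′ = 2E = 12.
Each original edge survives, and each old vertex of degree d contributes d new edges; summing degrees gives Σd = 2E, so E′ = E + 2E = 3E = 18.
Each original face survives and each original vertex becomes one new face: F′ = F + V = 8.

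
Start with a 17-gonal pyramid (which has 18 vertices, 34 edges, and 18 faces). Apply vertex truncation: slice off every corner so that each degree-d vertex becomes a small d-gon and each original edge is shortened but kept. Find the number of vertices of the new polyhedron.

Truncation replaces each original edge-end by a new vertex, so V′ = 2E = 68.
Each original edge survives, and each old vertex of degree d contributes d new edges; summing degrees gives Σd = 2E, so E′ = E + 2E = 3E = 102.
Each original face survives and each original vertex becomes one new face: F′ = F + V = 36.

68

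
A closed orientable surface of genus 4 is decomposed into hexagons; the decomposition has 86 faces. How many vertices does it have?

166

χ = 2 − 2·4 = -6, and every face is a hexagon so 6F = 2E.
E = 6·86/2 = 258. Then V = -6 + E − F = -6 + 258 − 86 = 166.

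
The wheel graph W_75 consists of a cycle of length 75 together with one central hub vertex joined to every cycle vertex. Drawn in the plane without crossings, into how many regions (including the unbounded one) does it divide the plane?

W_75 has V = 75 + 1 = 76 vertices and E = 2·75 = 150 edges.
By Euler's formula F = 2 − V + E = 2 − 76 + 150 = 76.

76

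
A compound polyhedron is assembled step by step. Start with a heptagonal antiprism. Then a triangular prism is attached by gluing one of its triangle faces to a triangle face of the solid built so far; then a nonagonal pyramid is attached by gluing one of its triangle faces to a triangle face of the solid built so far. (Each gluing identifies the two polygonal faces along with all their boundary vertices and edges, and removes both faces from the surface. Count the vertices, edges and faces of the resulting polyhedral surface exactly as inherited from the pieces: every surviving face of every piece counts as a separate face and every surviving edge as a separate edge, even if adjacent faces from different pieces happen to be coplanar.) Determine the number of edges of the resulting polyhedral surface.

49

A heptagonal antiprism: V=14, E=28, F=16.
Attach a triangular prism (V=6, E=9, F=5) along a 3-gon: merge 3 vertices and 3 edges, delete both glued faces → V=17, E=34, F=19.
Attach a nonagonal pyramid (V=10, E=18, F=10) along a 3-gon: merge 3 vertices and 3 edges, delete both glued faces → V=24, E=49, F=27.
Check: V − E + F = 24 − 49 + 27 = 2.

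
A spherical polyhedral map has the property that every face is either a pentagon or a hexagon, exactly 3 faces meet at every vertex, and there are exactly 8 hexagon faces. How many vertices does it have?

Let x be the number of pentagons; then F = 8 + x.
Edge–face incidences: 2E = 6·8 + 5·x = 48 + 5x.
Every vertex has degree 3, so 3V = 2E.
Euler: V − E + F = 2 ⇒ (2E)/3 − E + (8 + x) = 2.
Multiply by 6: 2·(2E) − 3·(2E) + 6·(8 + x) = 12, i.e. 48 + 6x − (48 + 5x) = 12.
Collecting terms: x = 12.
Then 2E = 48 + 5·12 = 108, so E = 54, V = 2E/3 = 36, F = 8 + 12 = 20.

36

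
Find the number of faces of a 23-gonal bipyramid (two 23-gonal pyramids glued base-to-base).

A bipyramid over an n-gon has 2n triangular faces and n + 2 vertices: V = 23 + 2 = 25, E = 3·23 = 69, F = 2·23 = 46.

46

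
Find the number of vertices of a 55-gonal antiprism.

110

An antiprism on an n-gon has two n-gon caps and 2n triangles: V = 2·55 = 110, E = 4·55 = 220, F = 2·55 + 2 = 112.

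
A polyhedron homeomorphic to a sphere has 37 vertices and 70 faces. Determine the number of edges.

Here V − E + F = 2.
E = V + F − (2) = 37 + 70 − (2) = 105.

105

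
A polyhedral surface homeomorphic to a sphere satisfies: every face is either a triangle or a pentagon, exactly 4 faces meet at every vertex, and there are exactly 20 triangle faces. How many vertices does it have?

Let x be the number of pentagons; then F = 20 + x.
Edge–face incidences: 2E = 3·20 + 5·x = 60 + 5x.
Every vertex has degree 4, so 4V = 2E.
Euler: V − E + F = 2 ⇒ (2E)/4 − E + (20 + x) = 2.
Multiply by 8: 2·(2E) − 4·(2E) + 8·(20 + x) = 16, i.e. 160 + 8x − 2·(60 + 5x) = 16.
Collecting terms: −2x + 40 = 16, so −2x = −24, so x = 12.
Then 2E = 60 + 5·12 = 120, so E = 60, V = 2E/4 = 30, F = 20 + 12 = 32.

30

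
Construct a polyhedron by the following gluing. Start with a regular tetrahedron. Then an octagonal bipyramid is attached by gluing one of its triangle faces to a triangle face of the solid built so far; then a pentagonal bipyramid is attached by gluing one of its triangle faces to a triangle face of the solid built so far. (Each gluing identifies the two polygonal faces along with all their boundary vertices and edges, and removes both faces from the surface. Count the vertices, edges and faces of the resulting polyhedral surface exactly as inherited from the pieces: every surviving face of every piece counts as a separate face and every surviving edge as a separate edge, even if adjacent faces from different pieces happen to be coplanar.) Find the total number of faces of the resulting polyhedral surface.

26

A regular tetrahedron: V=4, E=6, F=4.
Attach an octagonal bipyramid (V=10, E=24, F=16) along a 3-gon: merge 3 vertices and 3 edges, delete both glued faces → V=11, E=27, F=18.
Attach a pentagonal bipyramid (V=7, E=15, F=10) along a 3-gon: merge 3 vertices and 3 edges, delete both glued faces → V=15, E=39, F=26.
Check: V − E + F = 15 − 39 + 26 = 2.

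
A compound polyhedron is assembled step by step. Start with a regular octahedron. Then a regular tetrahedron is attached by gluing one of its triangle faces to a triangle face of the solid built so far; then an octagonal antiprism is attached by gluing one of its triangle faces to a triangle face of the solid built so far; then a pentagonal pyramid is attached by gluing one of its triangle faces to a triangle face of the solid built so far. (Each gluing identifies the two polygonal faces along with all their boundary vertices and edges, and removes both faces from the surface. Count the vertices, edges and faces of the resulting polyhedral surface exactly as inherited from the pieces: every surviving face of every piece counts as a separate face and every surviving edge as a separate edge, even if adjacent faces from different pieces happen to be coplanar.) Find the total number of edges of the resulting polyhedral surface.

A regular octahedron: V=6, E=12, F=8.
Attach a regular tetrahedron (V=4, E=6, F=4) along a 3-gon: merge 3 vertices and 3 edges, delete both glued faces → V=7, E=15, F=10.
Attach an octagonal antiprism (V=16, E=32, F=18) along a 3-gon: merge 3 vertices and 3 edges, delete both glued faces → V=20, E=44, F=26.
Attach a pentagonal pyramid (V=6, E=10, F=6) along a 3-gon: merge 3 vertices and 3 edges, delete both glued faces → V=23, E=51, F=30.
Check: V − E + F = 23 − 51 + 30 = 2.

51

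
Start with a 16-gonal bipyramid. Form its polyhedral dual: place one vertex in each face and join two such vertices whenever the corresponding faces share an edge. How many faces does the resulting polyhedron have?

The base solid has V = 18, E = 48, F = 32.
The dual swaps V and F and preserves E: V′ = F = 32, E′ = E = 48, F′ = V = 18.

18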